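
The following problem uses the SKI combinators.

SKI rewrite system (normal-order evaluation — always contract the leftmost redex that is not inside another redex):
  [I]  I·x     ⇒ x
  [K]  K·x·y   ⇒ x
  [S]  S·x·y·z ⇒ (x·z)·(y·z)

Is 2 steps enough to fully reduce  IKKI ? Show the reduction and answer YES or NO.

Answer: YES — reaches normal form K in 2 ≤ 2 steps

Working:
  start: IKKI
  [1] KKI
  [2] K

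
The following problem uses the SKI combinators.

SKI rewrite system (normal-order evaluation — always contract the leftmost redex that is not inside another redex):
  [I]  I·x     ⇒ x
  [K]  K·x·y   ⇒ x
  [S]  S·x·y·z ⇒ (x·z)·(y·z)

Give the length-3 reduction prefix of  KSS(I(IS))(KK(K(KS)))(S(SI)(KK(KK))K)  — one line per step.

  start: KSS(I(IS))(KK(K(KS)))(S(SI)(KK(KK))K)
  →1  S(I(IS))(KK(K(KS)))(S(SI)(KK(KK))K)
  →2  I(IS)(S(SI)(KK(KK))K)(KK(K(KS))(S(SI)(KK(KK))K))
  →3  IS(S(SI)(KK(KK))K)(KK(K(KS))(S(SI)(KK(KK))K))

Answer: after 3 steps: IS(S(SI)(KK(KK))K)(KK(K(KS))(S(SI)(KK(KK))K))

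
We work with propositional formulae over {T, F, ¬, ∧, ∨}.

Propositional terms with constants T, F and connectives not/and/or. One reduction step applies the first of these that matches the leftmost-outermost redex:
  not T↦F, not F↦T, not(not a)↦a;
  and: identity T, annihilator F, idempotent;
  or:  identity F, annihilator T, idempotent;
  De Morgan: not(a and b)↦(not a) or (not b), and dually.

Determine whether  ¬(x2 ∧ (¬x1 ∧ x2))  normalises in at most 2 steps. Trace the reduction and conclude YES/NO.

  start: ¬(x2 ∧ (¬x1 ∧ x2))
  →1  ¬x2 ∨ ¬(¬x1 ∧ x2)
  →2  ¬x2 ∨ (¬¬x1 ∨ ¬x2)

Answer: NO — after 2 steps the term is ¬x2 ∨ (¬¬x1 ∨ ¬x2), not yet normal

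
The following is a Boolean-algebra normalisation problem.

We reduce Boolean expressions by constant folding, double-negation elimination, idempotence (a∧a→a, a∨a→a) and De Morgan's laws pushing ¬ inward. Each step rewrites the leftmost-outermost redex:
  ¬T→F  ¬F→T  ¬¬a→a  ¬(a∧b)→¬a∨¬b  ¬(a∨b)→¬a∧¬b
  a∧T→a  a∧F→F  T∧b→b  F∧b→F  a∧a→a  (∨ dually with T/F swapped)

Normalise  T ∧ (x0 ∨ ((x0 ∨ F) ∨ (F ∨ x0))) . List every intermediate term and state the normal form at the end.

Answer: normal form = x0  (in 5 steps)

Derivation:
  start: T ∧ (x0 ∨ ((x0 ∨ F) ∨ (F ∨ x0)))
  [1] x0 ∨ ((x0 ∨ F) ∨ (F ∨ x0))
  [2] x0 ∨ (x0 ∨ (F ∨ x0))
  [3] x0 ∨ (x0 ∨ x0)
  [4] x0 ∨ x0
  [5] x0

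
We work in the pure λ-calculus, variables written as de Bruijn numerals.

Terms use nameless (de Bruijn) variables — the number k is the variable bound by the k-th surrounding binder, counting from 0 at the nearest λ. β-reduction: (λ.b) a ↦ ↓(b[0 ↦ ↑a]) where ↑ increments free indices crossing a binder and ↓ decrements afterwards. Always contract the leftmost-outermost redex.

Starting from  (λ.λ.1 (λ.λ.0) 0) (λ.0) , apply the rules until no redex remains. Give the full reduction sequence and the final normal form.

  start: (λ.λ.1 (λ.λ.0) 0) (λ.0)
  step 1: λ.(λ.0) (λ.λ.0) 0
  step 2: λ.(λ.λ.0) 0
  step 3: λ.λ.0

Answer: normal form = λ.λ.0  (in 3 steps)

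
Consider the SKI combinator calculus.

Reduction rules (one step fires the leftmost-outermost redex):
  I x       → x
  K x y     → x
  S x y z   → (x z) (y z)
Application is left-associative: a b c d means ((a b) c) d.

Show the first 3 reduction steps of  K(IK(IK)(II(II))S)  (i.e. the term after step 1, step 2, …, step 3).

  start: K(IK(IK)(II(II))S)
  →1  K(K(IK)(II(II))S)
  →2  K(IKS)
  →3  K(KS)

Answer: after 3 steps: K(KS)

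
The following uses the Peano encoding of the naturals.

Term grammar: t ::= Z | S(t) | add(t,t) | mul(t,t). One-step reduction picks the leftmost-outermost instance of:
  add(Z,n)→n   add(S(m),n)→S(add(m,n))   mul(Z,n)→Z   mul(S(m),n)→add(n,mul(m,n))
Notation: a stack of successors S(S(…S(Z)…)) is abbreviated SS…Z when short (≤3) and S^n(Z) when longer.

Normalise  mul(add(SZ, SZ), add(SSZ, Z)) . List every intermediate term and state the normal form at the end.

  start: mul(add(SZ, SZ), add(SSZ, Z))
  step 1: mul(S(add(Z, SZ)), add(SSZ, Z))
  step 2: add(add(SSZ, Z), mul(add(Z, SZ), add(SSZ, Z)))
  step 3: add(S(add(SZ, Z)), mul(add(Z, SZ), add(SSZ, Z)))
  step 4: S(add(add(SZ, Z), mul(add(Z, SZ), add(SSZ, Z))))
  step 5: S(add(S(add(Z, Z)), mul(add(Z, SZ), add(SSZ, Z))))
  step 6: S(S(add(add(Z, Z), mul(add(Z, SZ), add(SSZ, Z)))))
  step 7: S(S(add(Z, mul(add(Z, SZ), add(SSZ, Z)))))
  step 8: S(S(mul(add(Z, SZ), add(SSZ, Z))))
  step 9: S(S(mul(SZ, add(SSZ, Z))))
  step 10: S(S(add(add(SSZ, Z), mul(Z, add(SSZ, Z)))))
  step 11: S(S(add(S(add(SZ, Z)), mul(Z, add(SSZ, Z)))))
  step 12: S(S(S(add(add(SZ, Z), mul(Z, add(SSZ, Z))))))
  step 13: S(S(S(add(S(add(Z, Z)), mul(Z, add(SSZ, Z))))))
  step 14: S(S(S(S(add(add(Z, Z), mul(Z, add(SSZ, Z)))))))
  step 15: S(S(S(S(add(Z, mul(Z, add(SSZ, Z)))))))
  step 16: S(S(S(S(mul(Z, add(SSZ, Z))))))
  step 17: S^4(Z)

Answer: normal form = S^4(Z)  (in 17 steps)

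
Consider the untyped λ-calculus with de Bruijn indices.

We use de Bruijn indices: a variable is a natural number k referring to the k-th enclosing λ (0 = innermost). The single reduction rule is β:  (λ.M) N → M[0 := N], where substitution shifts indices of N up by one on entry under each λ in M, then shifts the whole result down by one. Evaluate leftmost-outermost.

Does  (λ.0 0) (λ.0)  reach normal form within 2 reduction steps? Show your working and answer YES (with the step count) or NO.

  start: (λ.0 0) (λ.0)
  step 1: (λ.0) (λ.0)
  step 2: λ.0

Answer: YES — reaches normal form λ.0 in 2 ≤ 2 steps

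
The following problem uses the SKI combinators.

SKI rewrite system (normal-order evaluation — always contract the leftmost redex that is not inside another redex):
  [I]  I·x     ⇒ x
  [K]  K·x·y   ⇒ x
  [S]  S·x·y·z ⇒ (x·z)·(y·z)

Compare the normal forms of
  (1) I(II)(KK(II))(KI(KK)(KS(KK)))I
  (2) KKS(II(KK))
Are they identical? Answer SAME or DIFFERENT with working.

Term A:
  start: I(II)(KK(II))(KI(KK)(KS(KK)))I
  step 1: II(KK(II))(KI(KK)(KS(KK)))I
  step 2: I(KK(II))(KI(KK)(KS(KK)))I
  step 3: KK(II)(KI(KK)(KS(KK)))I
  step 4: K(KI(KK)(KS(KK)))I
  step 5: KI(KK)(KS(KK))
  step 6: I(KS(KK))
  step 7: KS(KK)
  step 8: S

Term B:
  start: KKS(II(KK))
  step 1: K(II(KK))
  step 2: K(I(KK))
  step 3: K(KK)

Answer: DIFFERENT — A ⇓ S, B ⇓ K(KK)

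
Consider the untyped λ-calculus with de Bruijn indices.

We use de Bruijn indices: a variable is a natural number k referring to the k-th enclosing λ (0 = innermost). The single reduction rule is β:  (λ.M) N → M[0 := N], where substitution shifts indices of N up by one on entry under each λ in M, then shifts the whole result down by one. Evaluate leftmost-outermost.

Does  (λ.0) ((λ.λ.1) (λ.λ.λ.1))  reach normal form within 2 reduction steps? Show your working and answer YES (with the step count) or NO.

Answer: YES — reaches normal form λ.λ.λ.λ.1 in 2 ≤ 2 steps

Working:
  start: (λ.0) ((λ.λ.1) (λ.λ.λ.1))
  step 1: (λ.λ.1) (λ.λ.λ.1)
  step 2: λ.λ.λ.λ.1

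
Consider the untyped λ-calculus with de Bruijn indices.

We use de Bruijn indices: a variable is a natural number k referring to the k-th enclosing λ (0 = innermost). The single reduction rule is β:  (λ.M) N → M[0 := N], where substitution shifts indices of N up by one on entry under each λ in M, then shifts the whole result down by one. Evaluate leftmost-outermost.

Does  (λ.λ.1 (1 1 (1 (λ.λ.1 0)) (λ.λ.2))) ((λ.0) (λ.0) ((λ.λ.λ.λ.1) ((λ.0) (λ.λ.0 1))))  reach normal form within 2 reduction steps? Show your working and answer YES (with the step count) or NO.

Answer: NO — after 2 steps the term is λ.(λ.0) ((λ.λ.λ.λ.1) ((λ.0) (λ.λ.0 1))) ((λ.0) (λ.0) ((λ.λ.λ.λ.1) ((λ.0) (λ.λ.0 1))) ((λ.0) (λ.0) ((λ.λ.λ.λ.1) ((λ.0) (λ.λ.0 1)))) ((λ.0) (λ.0) ((λ.λ.λ.λ.1) ((λ.0) (λ.λ.0 1))) (λ.λ.1 0)) (λ.λ.2)), not yet normal

Working:
  start: (λ.λ.1 (1 1 (1 (λ.λ.1 0)) (λ.λ.2))) ((λ.0) (λ.0) ((λ.λ.λ.λ.1) ((λ.0) (λ.λ.0 1))))
  [1] λ.(λ.0) (λ.0) ((λ.λ.λ.λ.1) ((λ.0) (λ.λ.0 1))) ((λ.0) (λ.0) ((λ.λ.λ.λ.1) ((λ.0) (λ.λ.0 1))) ((λ.0) (λ.0) ((λ.λ.λ.λ.1) ((λ.0) (λ.λ.0 1)))) ((λ.0) (λ.0) ((λ.λ.λ.λ.1) ((λ.0) (λ.λ.0 1))) (λ.λ.1 0)) (λ.λ.2))
  [2] λ.(λ.0) ((λ.λ.λ.λ.1) ((λ.0) (λ.λ.0 1))) ((λ.0) (λ.0) ((λ.λ.λ.λ.1) ((λ.0) (λ.λ.0 1))) ((λ.0) (λ.0) ((λ.λ.λ.λ.1) ((λ.0) (λ.λ.0 1)))) ((λ.0) (λ.0) ((λ.λ.λ.λ.1) ((λ.0) (λ.λ.0 1))) (λ.λ.1 0)) (λ.λ.2))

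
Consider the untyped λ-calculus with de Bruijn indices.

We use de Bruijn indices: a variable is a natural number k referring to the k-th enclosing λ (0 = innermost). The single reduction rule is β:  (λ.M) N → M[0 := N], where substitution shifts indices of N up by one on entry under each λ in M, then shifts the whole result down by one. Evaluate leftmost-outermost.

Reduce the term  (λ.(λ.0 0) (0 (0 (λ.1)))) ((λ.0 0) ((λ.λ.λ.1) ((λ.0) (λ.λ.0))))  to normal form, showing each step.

  start: (λ.(λ.0 0) (0 (0 (λ.1)))) ((λ.0 0) ((λ.λ.λ.1) ((λ.0) (λ.λ.0))))
  [1] (λ.0 0) ((λ.0 0) ((λ.λ.λ.1) ((λ.0) (λ.λ.0))) ((λ.0 0) ((λ.λ.λ.1) ((λ.0) (λ.λ.0))) (λ.(λ.0 0) ((λ.λ.λ.1) ((λ.0) (λ.λ.0))))))
  [2] (λ.0 0) ((λ.λ.λ.1) ((λ.0) (λ.λ.0))) ((λ.0 0) ((λ.λ.λ.1) ((λ.0) (λ.λ.0))) (λ.(λ.0 0) ((λ.λ.λ.1) ((λ.0) (λ.λ.0))))) ((λ.0 0) ((λ.λ.λ.1) ((λ.0) (λ.λ.0))) ((λ.0 0) ((λ.λ.λ.1) ((λ.0) (λ.λ.0))) (λ.(λ.0 0) ((λ.λ.λ.1) ((λ.0) (λ.λ.0))))))
  [3] (λ.λ.λ.1) ((λ.0) (λ.λ.0)) ((λ.λ.λ.1) ((λ.0) (λ.λ.0))) ((λ.0 0) ((λ.λ.λ.1) ((λ.0) (λ.λ.0))) (λ.(λ.0 0) ((λ.λ.λ.1) ((λ.0) (λ.λ.0))))) ((λ.0 0) ((λ.λ.λ.1) ((λ.0) (λ.λ.0))) ((λ.0 0) ((λ.λ.λ.1) ((λ.0) (λ.λ.0))) (λ.(λ.0 0) ((λ.λ.λ.1) ((λ.0) (λ.λ.0))))))
  [4] (λ.λ.1) ((λ.λ.λ.1) ((λ.0) (λ.λ.0))) ((λ.0 0) ((λ.λ.λ.1) ((λ.0) (λ.λ.0))) (λ.(λ.0 0) ((λ.λ.λ.1) ((λ.0) (λ.λ.0))))) ((λ.0 0) ((λ.λ.λ.1) ((λ.0) (λ.λ.0))) ((λ.0 0) ((λ.λ.λ.1) ((λ.0) (λ.λ.0))) (λ.(λ.0 0) ((λ.λ.λ.1) ((λ.0) (λ.λ.0))))))
  [5] (λ.(λ.λ.λ.1) ((λ.0) (λ.λ.0))) ((λ.0 0) ((λ.λ.λ.1) ((λ.0) (λ.λ.0))) (λ.(λ.0 0) ((λ.λ.λ.1) ((λ.0) (λ.λ.0))))) ((λ.0 0) ((λ.λ.λ.1) ((λ.0) (λ.λ.0))) ((λ.0 0) ((λ.λ.λ.1) ((λ.0) (λ.λ.0))) (λ.(λ.0 0) ((λ.λ.λ.1) ((λ.0) (λ.λ.0))))))
  [6] (λ.λ.λ.1) ((λ.0) (λ.λ.0)) ((λ.0 0) ((λ.λ.λ.1) ((λ.0) (λ.λ.0))) ((λ.0 0) ((λ.λ.λ.1) ((λ.0) (λ.λ.0))) (λ.(λ.0 0) ((λ.λ.λ.1) ((λ.0) (λ.λ.0))))))
  [7] (λ.λ.1) ((λ.0 0) ((λ.λ.λ.1) ((λ.0) (λ.λ.0))) ((λ.0 0) ((λ.λ.λ.1) ((λ.0) (λ.λ.0))) (λ.(λ.0 0) ((λ.λ.λ.1) ((λ.0) (λ.λ.0))))))
  [8] λ.(λ.0 0) ((λ.λ.λ.1) ((λ.0) (λ.λ.0))) ((λ.0 0) ((λ.λ.λ.1) ((λ.0) (λ.λ.0))) (λ.(λ.0 0) ((λ.λ.λ.1) ((λ.0) (λ.λ.0)))))
  [9] λ.(λ.λ.λ.1) ((λ.0) (λ.λ.0)) ((λ.λ.λ.1) ((λ.0) (λ.λ.0))) ((λ.0 0) ((λ.λ.λ.1) ((λ.0) (λ.λ.0))) (λ.(λ.0 0) ((λ.λ.λ.1) ((λ.0) (λ.λ.0)))))
  [10] λ.(λ.λ.1) ((λ.λ.λ.1) ((λ.0) (λ.λ.0))) ((λ.0 0) ((λ.λ.λ.1) ((λ.0) (λ.λ.0))) (λ.(λ.0 0) ((λ.λ.λ.1) ((λ.0) (λ.λ.0)))))
  [11] λ.(λ.(λ.λ.λ.1) ((λ.0) (λ.λ.0))) ((λ.0 0) ((λ.λ.λ.1) ((λ.0) (λ.λ.0))) (λ.(λ.0 0) ((λ.λ.λ.1) ((λ.0) (λ.λ.0)))))
  [12] λ.(λ.λ.λ.1) ((λ.0) (λ.λ.0))
  [13] λ.λ.λ.1

Answer: normal form = λ.λ.λ.1  (in 13 steps)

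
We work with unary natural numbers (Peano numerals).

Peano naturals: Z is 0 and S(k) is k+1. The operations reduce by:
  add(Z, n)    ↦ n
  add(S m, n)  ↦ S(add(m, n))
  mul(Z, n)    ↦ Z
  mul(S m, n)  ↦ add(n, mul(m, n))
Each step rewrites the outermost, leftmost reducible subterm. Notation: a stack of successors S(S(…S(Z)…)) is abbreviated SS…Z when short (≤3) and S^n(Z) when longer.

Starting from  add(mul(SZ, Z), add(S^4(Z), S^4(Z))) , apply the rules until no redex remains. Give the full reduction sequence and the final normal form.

Answer: normal form = S^8(Z)  (in 9 steps)

Reduction:
  start: add(mul(SZ, Z), add(S^4(Z), S^4(Z)))
  [1] add(add(Z, mul(Z, Z)), add(S^4(Z), S^4(Z)))
  [2] add(mul(Z, Z), add(S^4(Z), S^4(Z)))
  [3] add(Z, add(S^4(Z), S^4(Z)))
  [4] add(S^4(Z), S^4(Z))
  [5] S(add(SSSZ, S^4(Z)))
  [6] S(S(add(SSZ, S^4(Z))))
  [7] S(S(S(add(SZ, S^4(Z)))))
  [8] S(S(S(S(add(Z, S^4(Z))))))
  [9] S^8(Z)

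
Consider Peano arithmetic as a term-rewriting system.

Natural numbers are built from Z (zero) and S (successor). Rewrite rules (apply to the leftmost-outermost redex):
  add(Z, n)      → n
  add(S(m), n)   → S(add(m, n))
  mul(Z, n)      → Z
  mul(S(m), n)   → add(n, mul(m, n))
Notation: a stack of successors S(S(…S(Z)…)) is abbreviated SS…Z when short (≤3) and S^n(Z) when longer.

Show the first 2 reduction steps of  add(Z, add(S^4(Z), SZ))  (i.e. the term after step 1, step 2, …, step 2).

Answer: after 2 steps: S(add(SSSZ, SZ))

Working:
  start: add(Z, add(S^4(Z), SZ))
  step 1: add(S^4(Z), SZ)
  step 2: S(add(SSSZ, SZ))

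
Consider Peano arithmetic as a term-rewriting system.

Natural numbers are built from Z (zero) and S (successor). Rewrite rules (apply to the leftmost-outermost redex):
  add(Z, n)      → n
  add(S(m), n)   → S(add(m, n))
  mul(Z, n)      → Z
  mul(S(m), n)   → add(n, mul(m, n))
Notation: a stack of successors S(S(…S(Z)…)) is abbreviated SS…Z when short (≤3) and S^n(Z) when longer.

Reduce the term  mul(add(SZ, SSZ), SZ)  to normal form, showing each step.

Answer: normal form = SSSZ  (in 12 steps)

Reduction:
  start: mul(add(SZ, SSZ), SZ)
  [1] mul(S(add(Z, SSZ)), SZ)
  [2] add(SZ, mul(add(Z, SSZ), SZ))
  [3] S(add(Z, mul(add(Z, SSZ), SZ)))
  [4] S(mul(add(Z, SSZ), SZ))
  [5] S(mul(SSZ, SZ))
  [6] S(add(SZ, mul(SZ, SZ)))
  [7] S(S(add(Z, mul(SZ, SZ))))
  [8] S(S(mul(SZ, SZ)))
  [9] S(S(add(SZ, mul(Z, SZ))))
  [10] S(S(S(add(Z, mul(Z, SZ)))))
  [11] S(S(S(mul(Z, SZ))))
  [12] SSSZ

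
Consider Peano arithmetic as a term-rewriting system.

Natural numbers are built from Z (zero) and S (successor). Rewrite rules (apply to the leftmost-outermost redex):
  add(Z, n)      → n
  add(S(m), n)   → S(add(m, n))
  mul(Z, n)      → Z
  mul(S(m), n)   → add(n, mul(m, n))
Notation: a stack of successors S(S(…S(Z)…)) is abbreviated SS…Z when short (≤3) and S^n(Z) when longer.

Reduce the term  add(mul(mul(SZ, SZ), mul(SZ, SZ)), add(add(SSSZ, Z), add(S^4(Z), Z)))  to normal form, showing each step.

  start: add(mul(mul(SZ, SZ), mul(SZ, SZ)), add(add(SSSZ, Z), add(S^4(Z), Z)))
  →1  add(mul(add(SZ, mul(Z, SZ)), mul(SZ, SZ)), add(add(SSSZ, Z), add(S^4(Z), Z)))
  →2  add(mul(S(add(Z, mul(Z, SZ))), mul(SZ, SZ)), add(add(SSSZ, Z), add(S^4(Z), Z)))
  →3  add(add(mul(SZ, SZ), mul(add(Z, mul(Z, SZ)), mul(SZ, SZ))), add(add(SSSZ, Z), add(S^4(Z), Z)))
  →4  add(add(add(SZ, mul(Z, SZ)), mul(add(Z, mul(Z, SZ)), mul(SZ, SZ))), add(add(SSSZ, Z), add(S^4(Z), Z)))
  →5  add(add(S(add(Z, mul(Z, SZ))), mul(add(Z, mul(Z, SZ)), mul(SZ, SZ))), add(add(SSSZ, Z), add(S^4(Z), Z)))
  →6  add(S(add(add(Z, mul(Z, SZ)), mul(add(Z, mul(Z, SZ)), mul(SZ, SZ)))), add(add(SSSZ, Z), add(S^4(Z), Z)))
  →7  S(add(add(add(Z, mul(Z, SZ)), mul(add(Z, mul(Z, SZ)), mul(SZ, SZ))), add(add(SSSZ, Z), add(S^4(Z), Z))))
  →8  S(add(add(mul(Z, SZ), mul(add(Z, mul(Z, SZ)), mul(SZ, SZ))), add(add(SSSZ, Z), add(S^4(Z), Z))))
  →9  S(add(add(Z, mul(add(Z, mul(Z, SZ)), mul(SZ, SZ))), add(add(SSSZ, Z), add(S^4(Z), Z))))
  →10  S(add(mul(add(Z, mul(Z, SZ)), mul(SZ, SZ)), add(add(SSSZ, Z), add(S^4(Z), Z))))
  →11  S(add(mul(mul(Z, SZ), mul(SZ, SZ)), add(add(SSSZ, Z), add(S^4(Z), Z))))
  →12  S(add(mul(Z, mul(SZ, SZ)), add(add(SSSZ, Z), add(S^4(Z), Z))))
  →13  S(add(Z, add(add(SSSZ, Z), add(S^4(Z), Z))))
  →14  S(add(add(SSSZ, Z), add(S^4(Z), Z)))
  →15  S(add(S(add(SSZ, Z)), add(S^4(Z), Z)))
  →16  S(S(add(add(SSZ, Z), add(S^4(Z), Z))))
  →17  S(S(add(S(add(SZ, Z)), add(S^4(Z), Z))))
  →18  S(S(S(add(add(SZ, Z), add(S^4(Z), Z)))))
  →19  S(S(S(add(S(add(Z, Z)), add(S^4(Z), Z)))))
  →20  S(S(S(S(add(add(Z, Z), add(S^4(Z), Z))))))
  →21  S(S(S(S(add(Z, add(S^4(Z), Z))))))
  →22  S(S(S(S(add(S^4(Z), Z)))))
  →23  S(S(S(S(S(add(SSSZ, Z))))))
  →24  S(S(S(S(S(S(add(SSZ, Z)))))))
  →25  S(S(S(S(S(S(S(add(SZ, Z))))))))
  →26  S(S(S(S(S(S(S(S(add(Z, Z)))))))))
  →27  S^8(Z)

Answer: normal form = S^8(Z)  (in 27 steps)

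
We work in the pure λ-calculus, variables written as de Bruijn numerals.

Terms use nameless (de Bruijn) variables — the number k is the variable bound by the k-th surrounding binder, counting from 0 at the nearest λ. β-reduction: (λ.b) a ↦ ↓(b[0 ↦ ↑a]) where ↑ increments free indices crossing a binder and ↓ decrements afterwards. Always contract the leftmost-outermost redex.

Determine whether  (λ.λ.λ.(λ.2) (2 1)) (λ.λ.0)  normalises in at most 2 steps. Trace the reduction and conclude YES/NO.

Answer: YES — reaches normal form λ.λ.1 in 2 ≤ 2 steps

Working:
  start: (λ.λ.λ.(λ.2) (2 1)) (λ.λ.0)
  [1] λ.λ.(λ.2) ((λ.λ.0) 1)
  [2] λ.λ.1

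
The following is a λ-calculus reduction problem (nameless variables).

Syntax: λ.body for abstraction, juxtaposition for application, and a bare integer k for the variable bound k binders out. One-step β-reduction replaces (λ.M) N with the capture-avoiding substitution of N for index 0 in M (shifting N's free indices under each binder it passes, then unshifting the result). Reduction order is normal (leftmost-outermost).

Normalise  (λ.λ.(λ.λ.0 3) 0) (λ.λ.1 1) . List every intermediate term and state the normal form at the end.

  start: (λ.λ.(λ.λ.0 3) 0) (λ.λ.1 1)
  →1  λ.(λ.λ.0 (λ.λ.1 1)) 0
  →2  λ.λ.0 (λ.λ.1 1)

Answer: normal form = λ.λ.0 (λ.λ.1 1)  (in 2 steps)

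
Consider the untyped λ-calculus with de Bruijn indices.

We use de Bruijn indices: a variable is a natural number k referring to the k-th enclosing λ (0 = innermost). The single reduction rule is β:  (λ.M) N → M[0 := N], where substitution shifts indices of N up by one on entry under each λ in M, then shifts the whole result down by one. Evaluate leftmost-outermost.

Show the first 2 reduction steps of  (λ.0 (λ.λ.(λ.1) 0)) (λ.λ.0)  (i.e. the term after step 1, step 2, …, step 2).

  start: (λ.0 (λ.λ.(λ.1) 0)) (λ.λ.0)
  step 1: (λ.λ.0) (λ.λ.(λ.1) 0)
  step 2: λ.0

Answer: after 2 steps: λ.0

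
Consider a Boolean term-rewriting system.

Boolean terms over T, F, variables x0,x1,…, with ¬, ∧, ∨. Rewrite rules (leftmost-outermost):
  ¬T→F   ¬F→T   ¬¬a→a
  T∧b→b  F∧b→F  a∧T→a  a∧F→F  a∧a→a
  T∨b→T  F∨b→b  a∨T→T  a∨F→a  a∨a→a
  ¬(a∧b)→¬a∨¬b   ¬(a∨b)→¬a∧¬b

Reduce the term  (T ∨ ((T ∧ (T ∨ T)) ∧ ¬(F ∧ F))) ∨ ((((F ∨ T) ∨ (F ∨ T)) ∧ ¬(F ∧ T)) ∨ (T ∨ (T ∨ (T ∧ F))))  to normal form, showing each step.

  start: (T ∨ ((T ∧ (T ∨ T)) ∧ ¬(F ∧ F))) ∨ ((((F ∨ T) ∨ (F ∨ T)) ∧ ¬(F ∧ T)) ∨ (T ∨ (T ∨ (T ∧ F))))
  [1] T ∨ ((((F ∨ T) ∨ (F ∨ T)) ∧ ¬(F ∧ T)) ∨ (T ∨ (T ∨ (T ∧ F))))
  [2] T

Answer: normal form = T  (in 2 steps)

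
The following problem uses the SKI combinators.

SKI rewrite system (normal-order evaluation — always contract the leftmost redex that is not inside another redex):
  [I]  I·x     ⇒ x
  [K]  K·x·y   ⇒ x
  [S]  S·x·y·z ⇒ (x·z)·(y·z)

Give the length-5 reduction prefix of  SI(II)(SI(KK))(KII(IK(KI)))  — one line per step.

Answer: after 5 steps: I(SI(KK))(KK(II(SI(KK))))(KII(IK(KI)))

Working:
  start: SI(II)(SI(KK))(KII(IK(KI)))
  [1] I(SI(KK))(II(SI(KK)))(KII(IK(KI)))
  [2] SI(KK)(II(SI(KK)))(KII(IK(KI)))
  [3] I(II(SI(KK)))(KK(II(SI(KK))))(KII(IK(KI)))
  [4] II(SI(KK))(KK(II(SI(KK))))(KII(IK(KI)))
  [5] I(SI(KK))(KK(II(SI(KK))))(KII(IK(KI)))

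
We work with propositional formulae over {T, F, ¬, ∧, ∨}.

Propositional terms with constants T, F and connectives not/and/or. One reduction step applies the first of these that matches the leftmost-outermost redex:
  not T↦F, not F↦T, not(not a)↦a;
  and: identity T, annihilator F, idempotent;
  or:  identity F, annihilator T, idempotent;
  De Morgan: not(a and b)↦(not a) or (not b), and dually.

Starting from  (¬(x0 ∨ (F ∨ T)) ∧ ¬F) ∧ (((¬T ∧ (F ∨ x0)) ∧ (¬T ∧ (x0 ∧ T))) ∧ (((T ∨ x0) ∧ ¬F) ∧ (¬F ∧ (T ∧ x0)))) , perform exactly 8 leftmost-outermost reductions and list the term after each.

Answer: after 8 steps: F

Reduction:
  start: (¬(x0 ∨ (F ∨ T)) ∧ ¬F) ∧ (((¬T ∧ (F ∨ x0)) ∧ (¬T ∧ (x0 ∧ T))) ∧ (((T ∨ x0) ∧ ¬F) ∧ (¬F ∧ (T ∧ x0))))
  →1  ((¬x0 ∧ ¬(F ∨ T)) ∧ ¬F) ∧ (((¬T ∧ (F ∨ x0)) ∧ (¬T ∧ (x0 ∧ T))) ∧ (((T ∨ x0) ∧ ¬F) ∧ (¬F ∧ (T ∧ x0))))
  →2  ((¬x0 ∧ (¬F ∧ ¬T)) ∧ ¬F) ∧ (((¬T ∧ (F ∨ x0)) ∧ (¬T ∧ (x0 ∧ T))) ∧ (((T ∨ x0) ∧ ¬F) ∧ (¬F ∧ (T ∧ x0))))
  →3  ((¬x0 ∧ (T ∧ ¬T)) ∧ ¬F) ∧ (((¬T ∧ (F ∨ x0)) ∧ (¬T ∧ (x0 ∧ T))) ∧ (((T ∨ x0) ∧ ¬F) ∧ (¬F ∧ (T ∧ x0))))
  →4  ((¬x0 ∧ ¬T) ∧ ¬F) ∧ (((¬T ∧ (F ∨ x0)) ∧ (¬T ∧ (x0 ∧ T))) ∧ (((T ∨ x0) ∧ ¬F) ∧ (¬F ∧ (T ∧ x0))))
  →5  ((¬x0 ∧ F) ∧ ¬F) ∧ (((¬T ∧ (F ∨ x0)) ∧ (¬T ∧ (x0 ∧ T))) ∧ (((T ∨ x0) ∧ ¬F) ∧ (¬F ∧ (T ∧ x0))))
  →6  (F ∧ ¬F) ∧ (((¬T ∧ (F ∨ x0)) ∧ (¬T ∧ (x0 ∧ T))) ∧ (((T ∨ x0) ∧ ¬F) ∧ (¬F ∧ (T ∧ x0))))
  →7  F ∧ (((¬T ∧ (F ∨ x0)) ∧ (¬T ∧ (x0 ∧ T))) ∧ (((T ∨ x0) ∧ ¬F) ∧ (¬F ∧ (T ∧ x0))))
  →8  F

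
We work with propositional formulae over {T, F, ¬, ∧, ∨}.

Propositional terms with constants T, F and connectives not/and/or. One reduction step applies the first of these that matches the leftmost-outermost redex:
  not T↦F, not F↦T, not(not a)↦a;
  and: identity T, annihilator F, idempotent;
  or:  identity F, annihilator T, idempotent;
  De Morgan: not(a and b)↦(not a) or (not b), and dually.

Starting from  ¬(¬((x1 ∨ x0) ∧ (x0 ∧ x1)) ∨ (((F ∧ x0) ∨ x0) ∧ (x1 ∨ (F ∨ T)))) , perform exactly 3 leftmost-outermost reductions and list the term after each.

  start: ¬(¬((x1 ∨ x0) ∧ (x0 ∧ x1)) ∨ (((F ∧ x0) ∨ x0) ∧ (x1 ∨ (F ∨ T))))
  [1] ¬¬((x1 ∨ x0) ∧ (x0 ∧ x1)) ∧ ¬(((F ∧ x0) ∨ x0) ∧ (x1 ∨ (F ∨ T)))
  [2] ((x1 ∨ x0) ∧ (x0 ∧ x1)) ∧ ¬(((F ∧ x0) ∨ x0) ∧ (x1 ∨ (F ∨ T)))
  [3] ((x1 ∨ x0) ∧ (x0 ∧ x1)) ∧ (¬((F ∧ x0) ∨ x0) ∨ ¬(x1 ∨ (F ∨ T)))

Answer: after 3 steps: ((x1 ∨ x0) ∧ (x0 ∧ x1)) ∧ (¬((F ∧ x0) ∨ x0) ∨ ¬(x1 ∨ (F ∨ T)))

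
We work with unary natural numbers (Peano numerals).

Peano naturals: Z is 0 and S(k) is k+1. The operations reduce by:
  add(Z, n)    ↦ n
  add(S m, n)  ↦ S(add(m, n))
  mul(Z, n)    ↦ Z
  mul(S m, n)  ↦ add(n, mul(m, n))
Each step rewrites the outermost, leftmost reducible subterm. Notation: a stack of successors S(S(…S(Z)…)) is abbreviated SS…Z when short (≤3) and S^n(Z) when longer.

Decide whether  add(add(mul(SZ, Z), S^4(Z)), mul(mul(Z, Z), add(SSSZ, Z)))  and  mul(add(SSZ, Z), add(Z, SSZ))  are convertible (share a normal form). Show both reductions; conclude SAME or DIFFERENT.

Term A:
  start: add(add(mul(SZ, Z), S^4(Z)), mul(mul(Z, Z), add(SSSZ, Z)))
  step 1: add(add(add(Z, mul(Z, Z)), S^4(Z)), mul(mul(Z, Z), add(SSSZ, Z)))
  step 2: add(add(mul(Z, Z), S^4(Z)), mul(mul(Z, Z), add(SSSZ, Z)))
  step 3: add(add(Z, S^4(Z)), mul(mul(Z, Z), add(SSSZ, Z)))
  step 4: add(S^4(Z), mul(mul(Z, Z), add(SSSZ, Z)))
  step 5: S(add(SSSZ, mul(mul(Z, Z), add(SSSZ, Z))))
  step 6: S(S(add(SSZ, mul(mul(Z, Z), add(SSSZ, Z)))))
  step 7: S(S(S(add(SZ, mul(mul(Z, Z), add(SSSZ, Z))))))
  step 8: S(S(S(S(add(Z, mul(mul(Z, Z), add(SSSZ, Z)))))))
  step 9: S(S(S(S(mul(mul(Z, Z), add(SSSZ, Z))))))
  step 10: S(S(S(S(mul(Z, add(SSSZ, Z))))))
  step 11: S^4(Z)

Term B:
  start: mul(add(SSZ, Z), add(Z, SSZ))
  step 1: mul(S(add(SZ, Z)), add(Z, SSZ))
  step 2: add(add(Z, SSZ), mul(add(SZ, Z), add(Z, SSZ)))
  step 3: add(SSZ, mul(add(SZ, Z), add(Z, SSZ)))
  step 4: S(add(SZ, mul(add(SZ, Z), add(Z, SSZ))))
  step 5: S(S(add(Z, mul(add(SZ, Z), add(Z, SSZ)))))
  step 6: S(S(mul(add(SZ, Z), add(Z, SSZ))))
  step 7: S(S(mul(S(add(Z, Z)), add(Z, SSZ))))
  step 8: S(S(add(add(Z, SSZ), mul(add(Z, Z), add(Z, SSZ)))))
  step 9: S(S(add(SSZ, mul(add(Z, Z), add(Z, SSZ)))))
  step 10: S(S(S(add(SZ, mul(add(Z, Z), add(Z, SSZ))))))
  step 11: S(S(S(S(add(Z, mul(add(Z, Z), add(Z, SSZ)))))))
  step 12: S(S(S(S(mul(add(Z, Z), add(Z, SSZ))))))
  step 13: S(S(S(S(mul(Z, add(Z, SSZ))))))
  step 14: S^4(Z)

Answer: SAME — A ⇓ S^4(Z), B ⇓ S^4(Z)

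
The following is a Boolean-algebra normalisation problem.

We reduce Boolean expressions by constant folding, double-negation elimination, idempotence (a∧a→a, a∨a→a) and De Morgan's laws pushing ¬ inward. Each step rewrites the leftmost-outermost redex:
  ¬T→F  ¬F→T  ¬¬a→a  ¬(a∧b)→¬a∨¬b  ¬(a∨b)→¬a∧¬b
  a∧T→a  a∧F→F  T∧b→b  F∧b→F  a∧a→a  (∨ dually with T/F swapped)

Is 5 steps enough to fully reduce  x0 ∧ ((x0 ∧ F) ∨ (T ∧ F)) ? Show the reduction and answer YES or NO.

  start: x0 ∧ ((x0 ∧ F) ∨ (T ∧ F))
  step 1: x0 ∧ (F ∨ (T ∧ F))
  step 2: x0 ∧ (T ∧ F)
  step 3: x0 ∧ F
  step 4: F

Answer: YES — reaches normal form F in 4 ≤ 5 steps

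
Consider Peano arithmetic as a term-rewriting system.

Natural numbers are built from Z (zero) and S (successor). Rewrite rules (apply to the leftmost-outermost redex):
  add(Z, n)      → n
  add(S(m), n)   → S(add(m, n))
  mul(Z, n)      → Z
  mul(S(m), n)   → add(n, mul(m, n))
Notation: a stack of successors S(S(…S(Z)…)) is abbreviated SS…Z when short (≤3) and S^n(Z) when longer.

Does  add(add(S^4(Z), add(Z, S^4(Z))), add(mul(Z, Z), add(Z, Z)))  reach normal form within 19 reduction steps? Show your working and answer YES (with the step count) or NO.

Answer: YES — reaches normal form S^8(Z) in 18 ≤ 19 steps

Reduction:
  start: add(add(S^4(Z), add(Z, S^4(Z))), add(mul(Z, Z), add(Z, Z)))
  →1  add(S(add(SSSZ, add(Z, S^4(Z)))), add(mul(Z, Z), add(Z, Z)))
  →2  S(add(add(SSSZ, add(Z, S^4(Z))), add(mul(Z, Z), add(Z, Z))))
  →3  S(add(S(add(SSZ, add(Z, S^4(Z)))), add(mul(Z, Z), add(Z, Z))))
  →4  S(S(add(add(SSZ, add(Z, S^4(Z))), add(mul(Z, Z), add(Z, Z)))))
  →5  S(S(add(S(add(SZ, add(Z, S^4(Z)))), add(mul(Z, Z), add(Z, Z)))))
  →6  S(S(S(add(add(SZ, add(Z, S^4(Z))), add(mul(Z, Z), add(Z, Z))))))
  →7  S(S(S(add(S(add(Z, add(Z, S^4(Z)))), add(mul(Z, Z), add(Z, Z))))))
  →8  S(S(S(S(add(add(Z, add(Z, S^4(Z))), add(mul(Z, Z), add(Z, Z)))))))
  →9  S(S(S(S(add(add(Z, S^4(Z)), add(mul(Z, Z), add(Z, Z)))))))
  →10  S(S(S(S(add(S^4(Z), add(mul(Z, Z), add(Z, Z)))))))
  →11  S(S(S(S(S(add(SSSZ, add(mul(Z, Z), add(Z, Z))))))))
  →12  S(S(S(S(S(S(add(SSZ, add(mul(Z, Z), add(Z, Z)))))))))
  →13  S(S(S(S(S(S(S(add(SZ, add(mul(Z, Z), add(Z, Z))))))))))
  →14  S(S(S(S(S(S(S(S(add(Z, add(mul(Z, Z), add(Z, Z)))))))))))
  →15  S(S(S(S(S(S(S(S(add(mul(Z, Z), add(Z, Z))))))))))
  →16  S(S(S(S(S(S(S(S(add(Z, add(Z, Z))))))))))
  →17  S(S(S(S(S(S(S(S(add(Z, Z)))))))))
  →18  S^8(Z)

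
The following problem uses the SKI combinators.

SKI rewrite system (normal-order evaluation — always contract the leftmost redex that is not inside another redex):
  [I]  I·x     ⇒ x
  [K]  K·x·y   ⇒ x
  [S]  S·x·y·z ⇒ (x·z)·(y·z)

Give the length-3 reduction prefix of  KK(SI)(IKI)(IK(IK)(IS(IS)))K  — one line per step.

  start: KK(SI)(IKI)(IK(IK)(IS(IS)))K
  [1] K(IKI)(IK(IK)(IS(IS)))K
  [2] IKIK
  [3] KIK

Answer: after 3 steps: KIK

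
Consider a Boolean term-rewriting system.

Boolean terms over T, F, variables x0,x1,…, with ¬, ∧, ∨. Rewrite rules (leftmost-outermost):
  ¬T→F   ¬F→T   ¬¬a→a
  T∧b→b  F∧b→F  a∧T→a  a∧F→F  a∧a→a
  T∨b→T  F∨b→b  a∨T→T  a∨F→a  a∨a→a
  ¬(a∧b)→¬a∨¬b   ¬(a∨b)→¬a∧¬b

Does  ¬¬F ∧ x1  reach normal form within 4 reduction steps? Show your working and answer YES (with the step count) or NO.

  start: ¬¬F ∧ x1
  [1] F ∧ x1
  [2] F

Answer: YES — reaches normal form F in 2 ≤ 4 steps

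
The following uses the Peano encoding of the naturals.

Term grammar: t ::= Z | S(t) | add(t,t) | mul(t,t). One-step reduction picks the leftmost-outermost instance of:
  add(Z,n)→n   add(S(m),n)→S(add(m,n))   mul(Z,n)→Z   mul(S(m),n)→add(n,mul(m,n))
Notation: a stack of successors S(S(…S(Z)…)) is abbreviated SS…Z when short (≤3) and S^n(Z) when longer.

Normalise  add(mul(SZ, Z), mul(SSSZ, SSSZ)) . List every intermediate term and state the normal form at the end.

  start: add(mul(SZ, Z), mul(SSSZ, SSSZ))
  [1] add(add(Z, mul(Z, Z)), mul(SSSZ, SSSZ))
  [2] add(mul(Z, Z), mul(SSSZ, SSSZ))
  [3] add(Z, mul(SSSZ, SSSZ))
  [4] mul(SSSZ, SSSZ)
  [5] add(SSSZ, mul(SSZ, SSSZ))
  [6] S(add(SSZ, mul(SSZ, SSSZ)))
  [7] S(S(add(SZ, mul(SSZ, SSSZ))))
  [8] S(S(S(add(Z, mul(SSZ, SSSZ)))))
  [9] S(S(S(mul(SSZ, SSSZ))))
  [10] S(S(S(add(SSSZ, mul(SZ, SSSZ)))))
  [11] S(S(S(S(add(SSZ, mul(SZ, SSSZ))))))
  [12] S(S(S(S(S(add(SZ, mul(SZ, SSSZ)))))))
  [13] S(S(S(S(S(S(add(Z, mul(SZ, SSSZ))))))))
  [14] S(S(S(S(S(S(mul(SZ, SSSZ)))))))
  [15] S(S(S(S(S(S(add(SSSZ, mul(Z, SSSZ))))))))
  [16] S(S(S(S(S(S(S(add(SSZ, mul(Z, SSSZ)))))))))
  [17] S(S(S(S(S(S(S(S(add(SZ, mul(Z, SSSZ))))))))))
  [18] S(S(S(S(S(S(S(S(S(add(Z, mul(Z, SSSZ)))))))))))
  [19] S(S(S(S(S(S(S(S(S(mul(Z, SSSZ))))))))))
  [20] S^9(Z)

Answer: normal form = S^9(Z)  (in 20 steps)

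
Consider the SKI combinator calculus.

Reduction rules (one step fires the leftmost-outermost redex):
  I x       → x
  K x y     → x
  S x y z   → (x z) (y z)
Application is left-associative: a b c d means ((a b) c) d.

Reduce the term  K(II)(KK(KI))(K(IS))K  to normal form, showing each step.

Answer: normal form = S  (in 5 steps)

Reduction:
  start: K(II)(KK(KI))(K(IS))K
  step 1: II(K(IS))K
  step 2: I(K(IS))K
  step 3: K(IS)K
  step 4: IS
  step 5: S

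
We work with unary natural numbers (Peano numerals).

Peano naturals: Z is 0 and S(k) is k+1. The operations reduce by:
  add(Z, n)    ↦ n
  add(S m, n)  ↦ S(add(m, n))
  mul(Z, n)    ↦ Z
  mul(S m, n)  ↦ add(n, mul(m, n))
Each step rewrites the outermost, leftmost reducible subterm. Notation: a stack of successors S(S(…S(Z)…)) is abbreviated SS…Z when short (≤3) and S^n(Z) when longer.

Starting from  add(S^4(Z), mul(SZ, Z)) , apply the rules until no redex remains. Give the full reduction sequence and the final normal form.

Answer: normal form = S^4(Z)  (in 8 steps)

Reduction:
  start: add(S^4(Z), mul(SZ, Z))
  →1  S(add(SSSZ, mul(SZ, Z)))
  →2  S(S(add(SSZ, mul(SZ, Z))))
  →3  S(S(S(add(SZ, mul(SZ, Z)))))
  →4  S(S(S(S(add(Z, mul(SZ, Z))))))
  →5  S(S(S(S(mul(SZ, Z)))))
  →6  S(S(S(S(add(Z, mul(Z, Z))))))
  →7  S(S(S(S(mul(Z, Z)))))
  →8  S^4(Z)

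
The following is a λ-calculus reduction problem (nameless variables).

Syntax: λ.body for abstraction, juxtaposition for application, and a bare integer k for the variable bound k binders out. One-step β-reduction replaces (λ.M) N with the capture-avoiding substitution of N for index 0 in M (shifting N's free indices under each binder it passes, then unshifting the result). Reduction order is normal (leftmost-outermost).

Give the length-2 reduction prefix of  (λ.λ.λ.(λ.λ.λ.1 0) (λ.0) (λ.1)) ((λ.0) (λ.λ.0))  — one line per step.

Answer: after 2 steps: λ.λ.(λ.λ.1 0) (λ.1)

Working:
  start: (λ.λ.λ.(λ.λ.λ.1 0) (λ.0) (λ.1)) ((λ.0) (λ.λ.0))
  [1] λ.λ.(λ.λ.λ.1 0) (λ.0) (λ.1)
  [2] λ.λ.(λ.λ.1 0) (λ.1)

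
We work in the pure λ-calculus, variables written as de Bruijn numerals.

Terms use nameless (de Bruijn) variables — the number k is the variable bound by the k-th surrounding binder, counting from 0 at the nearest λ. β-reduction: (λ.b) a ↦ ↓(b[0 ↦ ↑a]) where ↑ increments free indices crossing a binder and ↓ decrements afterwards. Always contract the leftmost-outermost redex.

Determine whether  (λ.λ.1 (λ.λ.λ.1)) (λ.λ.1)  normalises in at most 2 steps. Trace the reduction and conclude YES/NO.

Answer: YES — reaches normal form λ.λ.λ.λ.λ.1 in 2 ≤ 2 steps

Reduction:
  start: (λ.λ.1 (λ.λ.λ.1)) (λ.λ.1)
  →1  λ.(λ.λ.1) (λ.λ.λ.1)
  →2  λ.λ.λ.λ.λ.1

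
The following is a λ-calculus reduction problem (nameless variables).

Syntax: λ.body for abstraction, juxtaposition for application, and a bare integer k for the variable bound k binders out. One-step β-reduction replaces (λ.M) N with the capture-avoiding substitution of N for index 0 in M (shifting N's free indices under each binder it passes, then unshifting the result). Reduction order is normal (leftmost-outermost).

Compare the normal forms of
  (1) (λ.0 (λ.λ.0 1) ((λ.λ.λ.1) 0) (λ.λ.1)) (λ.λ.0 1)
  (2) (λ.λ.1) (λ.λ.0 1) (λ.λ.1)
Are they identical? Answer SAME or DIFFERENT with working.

Answer: SAME — A ⇓ λ.λ.0 1, B ⇓ λ.λ.0 1

Reduction:
Term A:
  start: (λ.0 (λ.λ.0 1) ((λ.λ.λ.1) 0) (λ.λ.1)) (λ.λ.0 1)
  [1] (λ.λ.0 1) (λ.λ.0 1) ((λ.λ.λ.1) (λ.λ.0 1)) (λ.λ.1)
  [2] (λ.0 (λ.λ.0 1)) ((λ.λ.λ.1) (λ.λ.0 1)) (λ.λ.1)
  [3] (λ.λ.λ.1) (λ.λ.0 1) (λ.λ.0 1) (λ.λ.1)
  [4] (λ.λ.1) (λ.λ.0 1) (λ.λ.1)
  [5] (λ.λ.λ.0 1) (λ.λ.1)
  [6] λ.λ.0 1

Term B:
  start: (λ.λ.1) (λ.λ.0 1) (λ.λ.1)
  [1] (λ.λ.λ.0 1) (λ.λ.1)
  [2] λ.λ.0 1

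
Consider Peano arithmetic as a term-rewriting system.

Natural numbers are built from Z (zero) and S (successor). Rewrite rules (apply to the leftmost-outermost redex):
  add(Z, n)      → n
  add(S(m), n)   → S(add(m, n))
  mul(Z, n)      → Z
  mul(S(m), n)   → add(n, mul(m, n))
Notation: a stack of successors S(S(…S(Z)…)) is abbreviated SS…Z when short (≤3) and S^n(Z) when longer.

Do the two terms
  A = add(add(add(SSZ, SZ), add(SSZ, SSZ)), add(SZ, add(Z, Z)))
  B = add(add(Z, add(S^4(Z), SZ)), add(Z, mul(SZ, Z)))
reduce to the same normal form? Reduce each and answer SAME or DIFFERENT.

Answer: DIFFERENT — A ⇓ S^8(Z), B ⇓ S^5(Z)

Reduction:
Term A:
  start: add(add(add(SSZ, SZ), add(SSZ, SSZ)), add(SZ, add(Z, Z)))
  →1  add(add(S(add(SZ, SZ)), add(SSZ, SSZ)), add(SZ, add(Z, Z)))
  →2  add(S(add(add(SZ, SZ), add(SSZ, SSZ))), add(SZ, add(Z, Z)))
  →3  S(add(add(add(SZ, SZ), add(SSZ, SSZ)), add(SZ, add(Z, Z))))
  →4  S(add(add(S(add(Z, SZ)), add(SSZ, SSZ)), add(SZ, add(Z, Z))))
  →5  S(add(S(add(add(Z, SZ), add(SSZ, SSZ))), add(SZ, add(Z, Z))))
  →6  S(S(add(add(add(Z, SZ), add(SSZ, SSZ)), add(SZ, add(Z, Z)))))
  →7  S(S(add(add(SZ, add(SSZ, SSZ)), add(SZ, add(Z, Z)))))
  →8  S(S(add(S(add(Z, add(SSZ, SSZ))), add(SZ, add(Z, Z)))))
  →9  S(S(S(add(add(Z, add(SSZ, SSZ)), add(SZ, add(Z, Z))))))
  →10  S(S(S(add(add(SSZ, SSZ), add(SZ, add(Z, Z))))))
  →11  S(S(S(add(S(add(SZ, SSZ)), add(SZ, add(Z, Z))))))
  →12  S(S(S(S(add(add(SZ, SSZ), add(SZ, add(Z, Z)))))))
  →13  S(S(S(S(add(S(add(Z, SSZ)), add(SZ, add(Z, Z)))))))
  →14  S(S(S(S(S(add(add(Z, SSZ), add(SZ, add(Z, Z))))))))
  →15  S(S(S(S(S(add(SSZ, add(SZ, add(Z, Z))))))))
  →16  S(S(S(S(S(S(add(SZ, add(SZ, add(Z, Z)))))))))
  →17  S(S(S(S(S(S(S(add(Z, add(SZ, add(Z, Z))))))))))
  →18  S(S(S(S(S(S(S(add(SZ, add(Z, Z)))))))))
  →19  S(S(S(S(S(S(S(S(add(Z, add(Z, Z))))))))))
  →20  S(S(S(S(S(S(S(S(add(Z, Z)))))))))
  →21  S^8(Z)

Term B:
  start: add(add(Z, add(S^4(Z), SZ)), add(Z, mul(SZ, Z)))
  →1  add(add(S^4(Z), SZ), add(Z, mul(SZ, Z)))
  →2  add(S(add(SSSZ, SZ)), add(Z, mul(SZ, Z)))
  →3  S(add(add(SSSZ, SZ), add(Z, mul(SZ, Z))))
  →4  S(add(S(add(SSZ, SZ)), add(Z, mul(SZ, Z))))
  →5  S(S(add(add(SSZ, SZ), add(Z, mul(SZ, Z)))))
  →6  S(S(add(S(add(SZ, SZ)), add(Z, mul(SZ, Z)))))
  →7  S(S(S(add(add(SZ, SZ), add(Z, mul(SZ, Z))))))
  →8  S(S(S(add(S(add(Z, SZ)), add(Z, mul(SZ, Z))))))
  →9  S(S(S(S(add(add(Z, SZ), add(Z, mul(SZ, Z)))))))
  →10  S(S(S(S(add(SZ, add(Z, mul(SZ, Z)))))))
  →11  S(S(S(S(S(add(Z, add(Z, mul(SZ, Z))))))))
  →12  S(S(S(S(S(add(Z, mul(SZ, Z)))))))
  →13  S(S(S(S(S(mul(SZ, Z))))))
  →14  S(S(S(S(S(add(Z, mul(Z, Z)))))))
  →15  S(S(S(S(S(mul(Z, Z))))))
  →16  S^5(Z)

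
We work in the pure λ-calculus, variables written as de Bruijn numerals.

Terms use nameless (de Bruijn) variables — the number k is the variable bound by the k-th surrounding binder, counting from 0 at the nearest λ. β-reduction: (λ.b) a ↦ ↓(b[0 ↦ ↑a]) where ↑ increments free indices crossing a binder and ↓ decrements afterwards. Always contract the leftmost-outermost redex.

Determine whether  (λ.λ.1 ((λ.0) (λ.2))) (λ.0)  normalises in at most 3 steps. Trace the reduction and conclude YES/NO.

  start: (λ.λ.1 ((λ.0) (λ.2))) (λ.0)
  [1] λ.(λ.0) ((λ.0) (λ.λ.0))
  [2] λ.(λ.0) (λ.λ.0)
  [3] λ.λ.λ.0

Answer: YES — reaches normal form λ.λ.λ.0 in 3 ≤ 3 steps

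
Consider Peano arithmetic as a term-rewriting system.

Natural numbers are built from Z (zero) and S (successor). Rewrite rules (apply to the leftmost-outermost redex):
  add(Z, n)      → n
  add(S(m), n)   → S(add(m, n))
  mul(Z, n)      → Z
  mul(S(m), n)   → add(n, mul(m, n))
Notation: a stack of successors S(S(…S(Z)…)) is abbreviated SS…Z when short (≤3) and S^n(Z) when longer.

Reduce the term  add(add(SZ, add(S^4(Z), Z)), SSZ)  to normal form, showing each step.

  start: add(add(SZ, add(S^4(Z), Z)), SSZ)
  step 1: add(S(add(Z, add(S^4(Z), Z))), SSZ)
  step 2: S(add(add(Z, add(S^4(Z), Z)), SSZ))
  step 3: S(add(add(S^4(Z), Z), SSZ))
  step 4: S(add(S(add(SSSZ, Z)), SSZ))
  step 5: S(S(add(add(SSSZ, Z), SSZ)))
  step 6: S(S(add(S(add(SSZ, Z)), SSZ)))
  step 7: S(S(S(add(add(SSZ, Z), SSZ))))
  step 8: S(S(S(add(S(add(SZ, Z)), SSZ))))
  step 9: S(S(S(S(add(add(SZ, Z), SSZ)))))
  step 10: S(S(S(S(add(S(add(Z, Z)), SSZ)))))
  step 11: S(S(S(S(S(add(add(Z, Z), SSZ))))))
  step 12: S(S(S(S(S(add(Z, SSZ))))))
  step 13: S^7(Z)

Answer: normal form = S^7(Z)  (in 13 steps)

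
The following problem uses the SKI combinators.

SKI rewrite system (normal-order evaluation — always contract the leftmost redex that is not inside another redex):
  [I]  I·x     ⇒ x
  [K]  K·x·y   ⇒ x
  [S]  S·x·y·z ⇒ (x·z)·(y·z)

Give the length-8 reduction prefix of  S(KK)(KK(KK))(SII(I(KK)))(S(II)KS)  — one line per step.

Answer: after 8 steps: KK

Derivation:
  start: S(KK)(KK(KK))(SII(I(KK)))(S(II)KS)
  →1  KK(SII(I(KK)))(KK(KK)(SII(I(KK))))(S(II)KS)
  →2  K(KK(KK)(SII(I(KK))))(S(II)KS)
  →3  KK(KK)(SII(I(KK)))
  →4  K(SII(I(KK)))
  →5  K(I(I(KK))(I(I(KK))))
  →6  K(I(KK)(I(I(KK))))
  →7  K(KK(I(I(KK))))
  →8  KK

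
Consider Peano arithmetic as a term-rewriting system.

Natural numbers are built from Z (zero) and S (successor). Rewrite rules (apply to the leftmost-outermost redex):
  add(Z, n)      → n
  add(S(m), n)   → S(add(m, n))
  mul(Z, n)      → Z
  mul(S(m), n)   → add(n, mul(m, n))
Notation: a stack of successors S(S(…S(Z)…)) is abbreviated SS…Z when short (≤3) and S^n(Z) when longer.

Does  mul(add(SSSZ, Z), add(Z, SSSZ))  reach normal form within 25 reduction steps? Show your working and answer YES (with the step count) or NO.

  start: mul(add(SSSZ, Z), add(Z, SSSZ))
  →1  mul(S(add(SSZ, Z)), add(Z, SSSZ))
  →2  add(add(Z, SSSZ), mul(add(SSZ, Z), add(Z, SSSZ)))
  →3  add(SSSZ, mul(add(SSZ, Z), add(Z, SSSZ)))
  →4  S(add(SSZ, mul(add(SSZ, Z), add(Z, SSSZ))))
  →5  S(S(add(SZ, mul(add(SSZ, Z), add(Z, SSSZ)))))
  →6  S(S(S(add(Z, mul(add(SSZ, Z), add(Z, SSSZ))))))
  →7  S(S(S(mul(add(SSZ, Z), add(Z, SSSZ)))))
  →8  S(S(S(mul(S(add(SZ, Z)), add(Z, SSSZ)))))
  →9  S(S(S(add(add(Z, SSSZ), mul(add(SZ, Z), add(Z, SSSZ))))))
  →10  S(S(S(add(SSSZ, mul(add(SZ, Z), add(Z, SSSZ))))))
  →11  S(S(S(S(add(SSZ, mul(add(SZ, Z), add(Z, SSSZ)))))))
  →12  S(S(S(S(S(add(SZ, mul(add(SZ, Z), add(Z, SSSZ))))))))
  →13  S(S(S(S(S(S(add(Z, mul(add(SZ, Z), add(Z, SSSZ)))))))))
  →14  S(S(S(S(S(S(mul(add(SZ, Z), add(Z, SSSZ))))))))
  →15  S(S(S(S(S(S(mul(S(add(Z, Z)), add(Z, SSSZ))))))))
  →16  S(S(S(S(S(S(add(add(Z, SSSZ), mul(add(Z, Z), add(Z, SSSZ)))))))))
  →17  S(S(S(S(S(S(add(SSSZ, mul(add(Z, Z), add(Z, SSSZ)))))))))
  →18  S(S(S(S(S(S(S(add(SSZ, mul(add(Z, Z), add(Z, SSSZ))))))))))
  →19  S(S(S(S(S(S(S(S(add(SZ, mul(add(Z, Z), add(Z, SSSZ)))))))))))
  →20  S(S(S(S(S(S(S(S(S(add(Z, mul(add(Z, Z), add(Z, SSSZ))))))))))))
  →21  S(S(S(S(S(S(S(S(S(mul(add(Z, Z), add(Z, SSSZ)))))))))))
  →22  S(S(S(S(S(S(S(S(S(mul(Z, add(Z, SSSZ)))))))))))
  →23  S^9(Z)

Answer: YES — reaches normal form S^9(Z) in 23 ≤ 25 steps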